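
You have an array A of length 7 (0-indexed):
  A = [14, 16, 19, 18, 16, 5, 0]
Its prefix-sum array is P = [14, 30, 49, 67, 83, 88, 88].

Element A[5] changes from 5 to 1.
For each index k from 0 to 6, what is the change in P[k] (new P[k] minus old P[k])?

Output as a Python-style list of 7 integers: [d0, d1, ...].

Element change: A[5] 5 -> 1, delta = -4
For k < 5: P[k] unchanged, delta_P[k] = 0
For k >= 5: P[k] shifts by exactly -4
Delta array: [0, 0, 0, 0, 0, -4, -4]

Answer: [0, 0, 0, 0, 0, -4, -4]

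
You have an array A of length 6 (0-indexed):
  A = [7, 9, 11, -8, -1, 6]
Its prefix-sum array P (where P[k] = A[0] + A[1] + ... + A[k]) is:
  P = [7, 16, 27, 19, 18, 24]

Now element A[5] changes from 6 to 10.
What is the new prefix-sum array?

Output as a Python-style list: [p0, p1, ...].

Change: A[5] 6 -> 10, delta = 4
P[k] for k < 5: unchanged (A[5] not included)
P[k] for k >= 5: shift by delta = 4
  P[0] = 7 + 0 = 7
  P[1] = 16 + 0 = 16
  P[2] = 27 + 0 = 27
  P[3] = 19 + 0 = 19
  P[4] = 18 + 0 = 18
  P[5] = 24 + 4 = 28

Answer: [7, 16, 27, 19, 18, 28]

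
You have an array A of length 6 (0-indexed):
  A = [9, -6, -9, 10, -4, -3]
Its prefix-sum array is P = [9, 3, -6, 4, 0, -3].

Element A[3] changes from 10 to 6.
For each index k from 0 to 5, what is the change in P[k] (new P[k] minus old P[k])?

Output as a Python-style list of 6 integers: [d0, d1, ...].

Answer: [0, 0, 0, -4, -4, -4]

Derivation:
Element change: A[3] 10 -> 6, delta = -4
For k < 3: P[k] unchanged, delta_P[k] = 0
For k >= 3: P[k] shifts by exactly -4
Delta array: [0, 0, 0, -4, -4, -4]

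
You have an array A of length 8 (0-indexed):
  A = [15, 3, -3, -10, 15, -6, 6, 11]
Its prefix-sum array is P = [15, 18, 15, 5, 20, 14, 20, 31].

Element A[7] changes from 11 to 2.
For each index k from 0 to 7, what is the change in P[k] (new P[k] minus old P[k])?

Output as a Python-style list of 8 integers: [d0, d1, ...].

Element change: A[7] 11 -> 2, delta = -9
For k < 7: P[k] unchanged, delta_P[k] = 0
For k >= 7: P[k] shifts by exactly -9
Delta array: [0, 0, 0, 0, 0, 0, 0, -9]

Answer: [0, 0, 0, 0, 0, 0, 0, -9]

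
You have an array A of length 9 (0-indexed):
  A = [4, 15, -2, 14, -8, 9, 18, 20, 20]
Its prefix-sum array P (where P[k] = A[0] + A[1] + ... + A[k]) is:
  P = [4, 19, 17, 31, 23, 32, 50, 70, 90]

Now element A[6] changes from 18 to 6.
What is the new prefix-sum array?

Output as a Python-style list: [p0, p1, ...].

Change: A[6] 18 -> 6, delta = -12
P[k] for k < 6: unchanged (A[6] not included)
P[k] for k >= 6: shift by delta = -12
  P[0] = 4 + 0 = 4
  P[1] = 19 + 0 = 19
  P[2] = 17 + 0 = 17
  P[3] = 31 + 0 = 31
  P[4] = 23 + 0 = 23
  P[5] = 32 + 0 = 32
  P[6] = 50 + -12 = 38
  P[7] = 70 + -12 = 58
  P[8] = 90 + -12 = 78

Answer: [4, 19, 17, 31, 23, 32, 38, 58, 78]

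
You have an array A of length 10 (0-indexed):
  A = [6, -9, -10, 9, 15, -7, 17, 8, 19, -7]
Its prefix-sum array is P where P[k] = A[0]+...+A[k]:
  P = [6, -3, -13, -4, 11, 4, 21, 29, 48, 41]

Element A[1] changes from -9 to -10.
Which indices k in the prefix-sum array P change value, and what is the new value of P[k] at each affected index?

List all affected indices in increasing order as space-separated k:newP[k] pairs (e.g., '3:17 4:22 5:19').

P[k] = A[0] + ... + A[k]
P[k] includes A[1] iff k >= 1
Affected indices: 1, 2, ..., 9; delta = -1
  P[1]: -3 + -1 = -4
  P[2]: -13 + -1 = -14
  P[3]: -4 + -1 = -5
  P[4]: 11 + -1 = 10
  P[5]: 4 + -1 = 3
  P[6]: 21 + -1 = 20
  P[7]: 29 + -1 = 28
  P[8]: 48 + -1 = 47
  P[9]: 41 + -1 = 40

Answer: 1:-4 2:-14 3:-5 4:10 5:3 6:20 7:28 8:47 9:40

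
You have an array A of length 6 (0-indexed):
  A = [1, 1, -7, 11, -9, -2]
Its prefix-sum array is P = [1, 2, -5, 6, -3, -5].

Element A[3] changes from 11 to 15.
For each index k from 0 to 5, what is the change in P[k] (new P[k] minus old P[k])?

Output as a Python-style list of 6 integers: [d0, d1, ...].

Element change: A[3] 11 -> 15, delta = 4
For k < 3: P[k] unchanged, delta_P[k] = 0
For k >= 3: P[k] shifts by exactly 4
Delta array: [0, 0, 0, 4, 4, 4]

Answer: [0, 0, 0, 4, 4, 4]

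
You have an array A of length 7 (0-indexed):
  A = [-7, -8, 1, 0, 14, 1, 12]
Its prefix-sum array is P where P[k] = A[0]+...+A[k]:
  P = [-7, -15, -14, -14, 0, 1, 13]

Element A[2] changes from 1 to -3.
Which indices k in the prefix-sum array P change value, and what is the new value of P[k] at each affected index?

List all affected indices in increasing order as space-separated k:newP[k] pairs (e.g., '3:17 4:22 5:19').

P[k] = A[0] + ... + A[k]
P[k] includes A[2] iff k >= 2
Affected indices: 2, 3, ..., 6; delta = -4
  P[2]: -14 + -4 = -18
  P[3]: -14 + -4 = -18
  P[4]: 0 + -4 = -4
  P[5]: 1 + -4 = -3
  P[6]: 13 + -4 = 9

Answer: 2:-18 3:-18 4:-4 5:-3 6:9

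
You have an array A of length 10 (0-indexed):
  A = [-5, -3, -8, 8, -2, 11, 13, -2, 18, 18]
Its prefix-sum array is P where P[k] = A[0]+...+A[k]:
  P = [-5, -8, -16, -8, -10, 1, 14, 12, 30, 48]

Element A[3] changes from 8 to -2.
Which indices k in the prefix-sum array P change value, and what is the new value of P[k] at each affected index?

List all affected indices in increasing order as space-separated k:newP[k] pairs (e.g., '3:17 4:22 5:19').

Answer: 3:-18 4:-20 5:-9 6:4 7:2 8:20 9:38

Derivation:
P[k] = A[0] + ... + A[k]
P[k] includes A[3] iff k >= 3
Affected indices: 3, 4, ..., 9; delta = -10
  P[3]: -8 + -10 = -18
  P[4]: -10 + -10 = -20
  P[5]: 1 + -10 = -9
  P[6]: 14 + -10 = 4
  P[7]: 12 + -10 = 2
  P[8]: 30 + -10 = 20
  P[9]: 48 + -10 = 38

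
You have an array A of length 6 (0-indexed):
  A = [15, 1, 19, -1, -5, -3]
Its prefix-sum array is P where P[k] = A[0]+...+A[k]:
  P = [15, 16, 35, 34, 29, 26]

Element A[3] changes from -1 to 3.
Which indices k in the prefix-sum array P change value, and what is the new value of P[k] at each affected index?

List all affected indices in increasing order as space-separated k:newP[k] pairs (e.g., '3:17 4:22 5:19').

Answer: 3:38 4:33 5:30

Derivation:
P[k] = A[0] + ... + A[k]
P[k] includes A[3] iff k >= 3
Affected indices: 3, 4, ..., 5; delta = 4
  P[3]: 34 + 4 = 38
  P[4]: 29 + 4 = 33
  P[5]: 26 + 4 = 30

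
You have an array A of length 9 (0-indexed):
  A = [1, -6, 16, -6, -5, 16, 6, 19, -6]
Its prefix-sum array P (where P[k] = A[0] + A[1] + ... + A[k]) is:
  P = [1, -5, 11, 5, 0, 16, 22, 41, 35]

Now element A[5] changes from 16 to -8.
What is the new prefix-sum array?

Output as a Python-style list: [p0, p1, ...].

Answer: [1, -5, 11, 5, 0, -8, -2, 17, 11]

Derivation:
Change: A[5] 16 -> -8, delta = -24
P[k] for k < 5: unchanged (A[5] not included)
P[k] for k >= 5: shift by delta = -24
  P[0] = 1 + 0 = 1
  P[1] = -5 + 0 = -5
  P[2] = 11 + 0 = 11
  P[3] = 5 + 0 = 5
  P[4] = 0 + 0 = 0
  P[5] = 16 + -24 = -8
  P[6] = 22 + -24 = -2
  P[7] = 41 + -24 = 17
  P[8] = 35 + -24 = 11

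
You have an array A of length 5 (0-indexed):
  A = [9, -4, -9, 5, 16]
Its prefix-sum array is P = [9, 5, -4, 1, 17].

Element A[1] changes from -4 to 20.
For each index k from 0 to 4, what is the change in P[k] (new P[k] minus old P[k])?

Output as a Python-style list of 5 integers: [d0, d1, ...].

Element change: A[1] -4 -> 20, delta = 24
For k < 1: P[k] unchanged, delta_P[k] = 0
For k >= 1: P[k] shifts by exactly 24
Delta array: [0, 24, 24, 24, 24]

Answer: [0, 24, 24, 24, 24]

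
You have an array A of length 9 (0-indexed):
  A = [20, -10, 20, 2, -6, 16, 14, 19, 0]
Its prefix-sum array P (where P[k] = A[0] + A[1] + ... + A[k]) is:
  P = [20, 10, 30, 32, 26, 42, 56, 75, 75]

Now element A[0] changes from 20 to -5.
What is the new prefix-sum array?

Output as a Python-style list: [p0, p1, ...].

Answer: [-5, -15, 5, 7, 1, 17, 31, 50, 50]

Derivation:
Change: A[0] 20 -> -5, delta = -25
P[k] for k < 0: unchanged (A[0] not included)
P[k] for k >= 0: shift by delta = -25
  P[0] = 20 + -25 = -5
  P[1] = 10 + -25 = -15
  P[2] = 30 + -25 = 5
  P[3] = 32 + -25 = 7
  P[4] = 26 + -25 = 1
  P[5] = 42 + -25 = 17
  P[6] = 56 + -25 = 31
  P[7] = 75 + -25 = 50
  P[8] = 75 + -25 = 50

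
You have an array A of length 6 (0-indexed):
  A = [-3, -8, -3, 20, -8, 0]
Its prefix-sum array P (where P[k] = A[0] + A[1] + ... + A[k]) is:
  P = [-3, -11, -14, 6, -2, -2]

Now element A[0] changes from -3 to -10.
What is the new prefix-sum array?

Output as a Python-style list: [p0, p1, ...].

Change: A[0] -3 -> -10, delta = -7
P[k] for k < 0: unchanged (A[0] not included)
P[k] for k >= 0: shift by delta = -7
  P[0] = -3 + -7 = -10
  P[1] = -11 + -7 = -18
  P[2] = -14 + -7 = -21
  P[3] = 6 + -7 = -1
  P[4] = -2 + -7 = -9
  P[5] = -2 + -7 = -9

Answer: [-10, -18, -21, -1, -9, -9]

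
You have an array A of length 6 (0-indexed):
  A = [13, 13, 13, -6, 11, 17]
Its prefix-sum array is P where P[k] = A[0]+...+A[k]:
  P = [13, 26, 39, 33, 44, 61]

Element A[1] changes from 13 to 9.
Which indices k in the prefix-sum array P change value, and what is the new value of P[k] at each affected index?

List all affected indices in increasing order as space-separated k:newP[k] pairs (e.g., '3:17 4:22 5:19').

Answer: 1:22 2:35 3:29 4:40 5:57

Derivation:
P[k] = A[0] + ... + A[k]
P[k] includes A[1] iff k >= 1
Affected indices: 1, 2, ..., 5; delta = -4
  P[1]: 26 + -4 = 22
  P[2]: 39 + -4 = 35
  P[3]: 33 + -4 = 29
  P[4]: 44 + -4 = 40
  P[5]: 61 + -4 = 57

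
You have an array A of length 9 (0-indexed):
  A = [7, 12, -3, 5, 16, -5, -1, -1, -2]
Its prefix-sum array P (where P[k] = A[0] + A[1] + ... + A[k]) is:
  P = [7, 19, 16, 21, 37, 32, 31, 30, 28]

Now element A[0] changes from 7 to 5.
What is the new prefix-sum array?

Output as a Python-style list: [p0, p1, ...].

Change: A[0] 7 -> 5, delta = -2
P[k] for k < 0: unchanged (A[0] not included)
P[k] for k >= 0: shift by delta = -2
  P[0] = 7 + -2 = 5
  P[1] = 19 + -2 = 17
  P[2] = 16 + -2 = 14
  P[3] = 21 + -2 = 19
  P[4] = 37 + -2 = 35
  P[5] = 32 + -2 = 30
  P[6] = 31 + -2 = 29
  P[7] = 30 + -2 = 28
  P[8] = 28 + -2 = 26

Answer: [5, 17, 14, 19, 35, 30, 29, 28, 26]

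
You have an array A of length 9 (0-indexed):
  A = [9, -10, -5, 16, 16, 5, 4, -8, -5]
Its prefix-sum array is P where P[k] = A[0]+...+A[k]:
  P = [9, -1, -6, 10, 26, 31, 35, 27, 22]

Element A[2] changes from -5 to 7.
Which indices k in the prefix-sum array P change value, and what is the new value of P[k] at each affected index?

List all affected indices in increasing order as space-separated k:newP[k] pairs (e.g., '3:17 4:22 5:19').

P[k] = A[0] + ... + A[k]
P[k] includes A[2] iff k >= 2
Affected indices: 2, 3, ..., 8; delta = 12
  P[2]: -6 + 12 = 6
  P[3]: 10 + 12 = 22
  P[4]: 26 + 12 = 38
  P[5]: 31 + 12 = 43
  P[6]: 35 + 12 = 47
  P[7]: 27 + 12 = 39
  P[8]: 22 + 12 = 34

Answer: 2:6 3:22 4:38 5:43 6:47 7:39 8:34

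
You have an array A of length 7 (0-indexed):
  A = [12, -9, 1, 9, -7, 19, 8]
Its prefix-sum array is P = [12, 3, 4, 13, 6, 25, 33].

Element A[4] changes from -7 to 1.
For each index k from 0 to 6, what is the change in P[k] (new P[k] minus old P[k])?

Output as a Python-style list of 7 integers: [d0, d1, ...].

Answer: [0, 0, 0, 0, 8, 8, 8]

Derivation:
Element change: A[4] -7 -> 1, delta = 8
For k < 4: P[k] unchanged, delta_P[k] = 0
For k >= 4: P[k] shifts by exactly 8
Delta array: [0, 0, 0, 0, 8, 8, 8]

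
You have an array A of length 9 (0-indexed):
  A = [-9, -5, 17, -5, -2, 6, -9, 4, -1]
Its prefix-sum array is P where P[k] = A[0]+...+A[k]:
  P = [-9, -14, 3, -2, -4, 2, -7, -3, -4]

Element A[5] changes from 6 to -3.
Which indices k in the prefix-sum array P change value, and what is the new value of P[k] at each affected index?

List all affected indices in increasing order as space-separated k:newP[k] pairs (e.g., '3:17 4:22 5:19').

P[k] = A[0] + ... + A[k]
P[k] includes A[5] iff k >= 5
Affected indices: 5, 6, ..., 8; delta = -9
  P[5]: 2 + -9 = -7
  P[6]: -7 + -9 = -16
  P[7]: -3 + -9 = -12
  P[8]: -4 + -9 = -13

Answer: 5:-7 6:-16 7:-12 8:-13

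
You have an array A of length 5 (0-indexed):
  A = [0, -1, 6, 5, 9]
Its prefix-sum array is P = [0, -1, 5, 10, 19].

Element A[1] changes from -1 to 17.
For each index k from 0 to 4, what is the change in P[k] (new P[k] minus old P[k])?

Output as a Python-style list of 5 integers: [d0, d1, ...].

Element change: A[1] -1 -> 17, delta = 18
For k < 1: P[k] unchanged, delta_P[k] = 0
For k >= 1: P[k] shifts by exactly 18
Delta array: [0, 18, 18, 18, 18]

Answer: [0, 18, 18, 18, 18]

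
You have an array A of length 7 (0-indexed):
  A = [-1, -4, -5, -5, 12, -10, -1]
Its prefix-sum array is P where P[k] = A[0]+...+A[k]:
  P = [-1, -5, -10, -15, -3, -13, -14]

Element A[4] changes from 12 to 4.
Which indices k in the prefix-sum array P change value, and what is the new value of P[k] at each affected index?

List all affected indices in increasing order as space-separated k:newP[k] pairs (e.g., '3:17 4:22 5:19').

P[k] = A[0] + ... + A[k]
P[k] includes A[4] iff k >= 4
Affected indices: 4, 5, ..., 6; delta = -8
  P[4]: -3 + -8 = -11
  P[5]: -13 + -8 = -21
  P[6]: -14 + -8 = -22

Answer: 4:-11 5:-21 6:-22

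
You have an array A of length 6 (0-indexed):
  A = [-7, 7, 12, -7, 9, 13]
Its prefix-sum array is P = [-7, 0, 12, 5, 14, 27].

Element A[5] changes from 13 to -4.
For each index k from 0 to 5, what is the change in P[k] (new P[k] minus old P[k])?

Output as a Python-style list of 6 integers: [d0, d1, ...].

Answer: [0, 0, 0, 0, 0, -17]

Derivation:
Element change: A[5] 13 -> -4, delta = -17
For k < 5: P[k] unchanged, delta_P[k] = 0
For k >= 5: P[k] shifts by exactly -17
Delta array: [0, 0, 0, 0, 0, -17]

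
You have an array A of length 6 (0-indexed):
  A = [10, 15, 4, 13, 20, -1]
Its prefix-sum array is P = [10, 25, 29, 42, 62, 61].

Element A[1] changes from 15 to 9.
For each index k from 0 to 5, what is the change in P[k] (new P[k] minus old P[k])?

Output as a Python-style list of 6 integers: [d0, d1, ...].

Element change: A[1] 15 -> 9, delta = -6
For k < 1: P[k] unchanged, delta_P[k] = 0
For k >= 1: P[k] shifts by exactly -6
Delta array: [0, -6, -6, -6, -6, -6]

Answer: [0, -6, -6, -6, -6, -6]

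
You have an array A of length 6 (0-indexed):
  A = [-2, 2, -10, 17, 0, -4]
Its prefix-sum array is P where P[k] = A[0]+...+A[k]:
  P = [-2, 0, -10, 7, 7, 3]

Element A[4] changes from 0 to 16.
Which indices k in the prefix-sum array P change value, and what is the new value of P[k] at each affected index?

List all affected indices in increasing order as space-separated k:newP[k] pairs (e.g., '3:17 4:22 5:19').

Answer: 4:23 5:19

Derivation:
P[k] = A[0] + ... + A[k]
P[k] includes A[4] iff k >= 4
Affected indices: 4, 5, ..., 5; delta = 16
  P[4]: 7 + 16 = 23
  P[5]: 3 + 16 = 19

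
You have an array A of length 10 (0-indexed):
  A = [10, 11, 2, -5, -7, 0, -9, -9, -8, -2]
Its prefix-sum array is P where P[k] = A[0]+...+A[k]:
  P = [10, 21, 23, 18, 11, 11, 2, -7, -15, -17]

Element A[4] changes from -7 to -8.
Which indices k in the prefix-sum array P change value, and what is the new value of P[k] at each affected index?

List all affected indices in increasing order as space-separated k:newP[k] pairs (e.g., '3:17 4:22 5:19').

Answer: 4:10 5:10 6:1 7:-8 8:-16 9:-18

Derivation:
P[k] = A[0] + ... + A[k]
P[k] includes A[4] iff k >= 4
Affected indices: 4, 5, ..., 9; delta = -1
  P[4]: 11 + -1 = 10
  P[5]: 11 + -1 = 10
  P[6]: 2 + -1 = 1
  P[7]: -7 + -1 = -8
  P[8]: -15 + -1 = -16
  P[9]: -17 + -1 = -18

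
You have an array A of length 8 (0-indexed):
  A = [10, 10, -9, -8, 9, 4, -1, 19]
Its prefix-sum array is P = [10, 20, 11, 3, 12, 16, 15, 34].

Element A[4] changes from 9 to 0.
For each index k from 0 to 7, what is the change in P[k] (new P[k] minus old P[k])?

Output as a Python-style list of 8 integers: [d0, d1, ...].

Answer: [0, 0, 0, 0, -9, -9, -9, -9]

Derivation:
Element change: A[4] 9 -> 0, delta = -9
For k < 4: P[k] unchanged, delta_P[k] = 0
For k >= 4: P[k] shifts by exactly -9
Delta array: [0, 0, 0, 0, -9, -9, -9, -9]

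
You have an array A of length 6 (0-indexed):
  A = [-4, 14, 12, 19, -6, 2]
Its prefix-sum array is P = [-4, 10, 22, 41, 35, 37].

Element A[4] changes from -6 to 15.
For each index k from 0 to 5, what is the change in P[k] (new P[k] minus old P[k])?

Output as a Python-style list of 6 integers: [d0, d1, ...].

Answer: [0, 0, 0, 0, 21, 21]

Derivation:
Element change: A[4] -6 -> 15, delta = 21
For k < 4: P[k] unchanged, delta_P[k] = 0
For k >= 4: P[k] shifts by exactly 21
Delta array: [0, 0, 0, 0, 21, 21]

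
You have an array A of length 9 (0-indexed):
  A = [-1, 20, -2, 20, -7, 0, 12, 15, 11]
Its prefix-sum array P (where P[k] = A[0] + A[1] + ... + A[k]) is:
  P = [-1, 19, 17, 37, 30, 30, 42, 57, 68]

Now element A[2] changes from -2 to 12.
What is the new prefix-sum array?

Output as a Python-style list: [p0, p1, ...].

Answer: [-1, 19, 31, 51, 44, 44, 56, 71, 82]

Derivation:
Change: A[2] -2 -> 12, delta = 14
P[k] for k < 2: unchanged (A[2] not included)
P[k] for k >= 2: shift by delta = 14
  P[0] = -1 + 0 = -1
  P[1] = 19 + 0 = 19
  P[2] = 17 + 14 = 31
  P[3] = 37 + 14 = 51
  P[4] = 30 + 14 = 44
  P[5] = 30 + 14 = 44
  P[6] = 42 + 14 = 56
  P[7] = 57 + 14 = 71
  P[8] = 68 + 14 = 82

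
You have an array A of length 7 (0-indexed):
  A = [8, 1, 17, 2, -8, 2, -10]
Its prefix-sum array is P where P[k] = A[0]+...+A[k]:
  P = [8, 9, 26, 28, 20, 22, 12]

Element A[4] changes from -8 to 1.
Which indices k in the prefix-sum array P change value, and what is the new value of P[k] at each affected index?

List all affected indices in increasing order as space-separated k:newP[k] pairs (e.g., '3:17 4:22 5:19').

P[k] = A[0] + ... + A[k]
P[k] includes A[4] iff k >= 4
Affected indices: 4, 5, ..., 6; delta = 9
  P[4]: 20 + 9 = 29
  P[5]: 22 + 9 = 31
  P[6]: 12 + 9 = 21

Answer: 4:29 5:31 6:21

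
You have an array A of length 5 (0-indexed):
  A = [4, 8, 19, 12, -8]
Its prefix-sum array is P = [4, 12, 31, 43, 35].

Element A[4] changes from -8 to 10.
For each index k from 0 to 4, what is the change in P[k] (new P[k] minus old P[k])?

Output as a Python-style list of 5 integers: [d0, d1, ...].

Element change: A[4] -8 -> 10, delta = 18
For k < 4: P[k] unchanged, delta_P[k] = 0
For k >= 4: P[k] shifts by exactly 18
Delta array: [0, 0, 0, 0, 18]

Answer: [0, 0, 0, 0, 18]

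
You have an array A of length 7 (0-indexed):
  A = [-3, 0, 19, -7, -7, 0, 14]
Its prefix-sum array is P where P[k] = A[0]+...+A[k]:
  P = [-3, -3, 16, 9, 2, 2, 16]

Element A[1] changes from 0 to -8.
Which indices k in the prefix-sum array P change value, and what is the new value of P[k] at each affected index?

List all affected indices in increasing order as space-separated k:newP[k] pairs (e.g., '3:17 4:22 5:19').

P[k] = A[0] + ... + A[k]
P[k] includes A[1] iff k >= 1
Affected indices: 1, 2, ..., 6; delta = -8
  P[1]: -3 + -8 = -11
  P[2]: 16 + -8 = 8
  P[3]: 9 + -8 = 1
  P[4]: 2 + -8 = -6
  P[5]: 2 + -8 = -6
  P[6]: 16 + -8 = 8

Answer: 1:-11 2:8 3:1 4:-6 5:-6 6:8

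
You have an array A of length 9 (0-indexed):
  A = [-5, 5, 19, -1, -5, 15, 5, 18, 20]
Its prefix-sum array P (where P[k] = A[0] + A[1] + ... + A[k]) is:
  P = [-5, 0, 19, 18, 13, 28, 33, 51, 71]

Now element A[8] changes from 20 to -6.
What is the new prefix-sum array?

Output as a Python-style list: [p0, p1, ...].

Change: A[8] 20 -> -6, delta = -26
P[k] for k < 8: unchanged (A[8] not included)
P[k] for k >= 8: shift by delta = -26
  P[0] = -5 + 0 = -5
  P[1] = 0 + 0 = 0
  P[2] = 19 + 0 = 19
  P[3] = 18 + 0 = 18
  P[4] = 13 + 0 = 13
  P[5] = 28 + 0 = 28
  P[6] = 33 + 0 = 33
  P[7] = 51 + 0 = 51
  P[8] = 71 + -26 = 45

Answer: [-5, 0, 19, 18, 13, 28, 33, 51, 45]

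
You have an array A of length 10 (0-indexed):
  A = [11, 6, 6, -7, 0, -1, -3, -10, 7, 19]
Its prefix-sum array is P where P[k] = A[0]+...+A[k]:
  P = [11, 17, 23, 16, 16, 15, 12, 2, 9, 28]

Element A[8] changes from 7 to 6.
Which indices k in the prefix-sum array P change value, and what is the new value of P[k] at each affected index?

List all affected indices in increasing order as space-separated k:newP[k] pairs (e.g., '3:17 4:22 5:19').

Answer: 8:8 9:27

Derivation:
P[k] = A[0] + ... + A[k]
P[k] includes A[8] iff k >= 8
Affected indices: 8, 9, ..., 9; delta = -1
  P[8]: 9 + -1 = 8
  P[9]: 28 + -1 = 27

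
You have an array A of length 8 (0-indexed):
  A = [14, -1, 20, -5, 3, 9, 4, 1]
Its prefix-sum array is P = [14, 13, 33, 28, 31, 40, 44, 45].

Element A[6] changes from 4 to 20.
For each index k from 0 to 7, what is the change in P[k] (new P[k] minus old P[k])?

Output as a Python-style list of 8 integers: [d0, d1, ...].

Answer: [0, 0, 0, 0, 0, 0, 16, 16]

Derivation:
Element change: A[6] 4 -> 20, delta = 16
For k < 6: P[k] unchanged, delta_P[k] = 0
For k >= 6: P[k] shifts by exactly 16
Delta array: [0, 0, 0, 0, 0, 0, 16, 16]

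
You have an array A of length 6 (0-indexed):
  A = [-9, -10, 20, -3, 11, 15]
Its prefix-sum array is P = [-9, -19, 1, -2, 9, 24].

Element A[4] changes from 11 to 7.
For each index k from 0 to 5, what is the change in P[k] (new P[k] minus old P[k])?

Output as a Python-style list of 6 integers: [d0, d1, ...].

Element change: A[4] 11 -> 7, delta = -4
For k < 4: P[k] unchanged, delta_P[k] = 0
For k >= 4: P[k] shifts by exactly -4
Delta array: [0, 0, 0, 0, -4, -4]

Answer: [0, 0, 0, 0, -4, -4]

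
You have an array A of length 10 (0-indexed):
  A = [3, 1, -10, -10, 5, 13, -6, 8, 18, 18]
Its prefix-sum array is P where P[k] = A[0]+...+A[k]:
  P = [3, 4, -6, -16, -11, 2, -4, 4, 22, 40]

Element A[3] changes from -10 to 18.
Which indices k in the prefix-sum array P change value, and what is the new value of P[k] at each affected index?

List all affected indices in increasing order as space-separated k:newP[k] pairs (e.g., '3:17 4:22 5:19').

P[k] = A[0] + ... + A[k]
P[k] includes A[3] iff k >= 3
Affected indices: 3, 4, ..., 9; delta = 28
  P[3]: -16 + 28 = 12
  P[4]: -11 + 28 = 17
  P[5]: 2 + 28 = 30
  P[6]: -4 + 28 = 24
  P[7]: 4 + 28 = 32
  P[8]: 22 + 28 = 50
  P[9]: 40 + 28 = 68

Answer: 3:12 4:17 5:30 6:24 7:32 8:50 9:68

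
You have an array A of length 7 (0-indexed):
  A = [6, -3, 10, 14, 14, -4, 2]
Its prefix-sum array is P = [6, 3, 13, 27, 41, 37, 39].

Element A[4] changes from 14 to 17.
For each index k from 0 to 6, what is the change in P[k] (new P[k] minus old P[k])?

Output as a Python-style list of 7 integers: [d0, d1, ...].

Element change: A[4] 14 -> 17, delta = 3
For k < 4: P[k] unchanged, delta_P[k] = 0
For k >= 4: P[k] shifts by exactly 3
Delta array: [0, 0, 0, 0, 3, 3, 3]

Answer: [0, 0, 0, 0, 3, 3, 3]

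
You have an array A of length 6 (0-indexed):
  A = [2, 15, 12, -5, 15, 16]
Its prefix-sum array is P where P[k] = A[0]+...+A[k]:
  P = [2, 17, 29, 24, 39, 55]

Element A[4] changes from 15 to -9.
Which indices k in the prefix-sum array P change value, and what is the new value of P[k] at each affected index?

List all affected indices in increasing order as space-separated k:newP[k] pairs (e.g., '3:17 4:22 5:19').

P[k] = A[0] + ... + A[k]
P[k] includes A[4] iff k >= 4
Affected indices: 4, 5, ..., 5; delta = -24
  P[4]: 39 + -24 = 15
  P[5]: 55 + -24 = 31

Answer: 4:15 5:31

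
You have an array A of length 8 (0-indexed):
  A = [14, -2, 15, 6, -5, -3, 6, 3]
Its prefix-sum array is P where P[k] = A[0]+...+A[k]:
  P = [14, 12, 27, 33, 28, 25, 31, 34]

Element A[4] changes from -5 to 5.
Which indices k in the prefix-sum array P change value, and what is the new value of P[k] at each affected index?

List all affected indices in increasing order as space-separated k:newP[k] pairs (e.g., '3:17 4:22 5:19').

Answer: 4:38 5:35 6:41 7:44

Derivation:
P[k] = A[0] + ... + A[k]
P[k] includes A[4] iff k >= 4
Affected indices: 4, 5, ..., 7; delta = 10
  P[4]: 28 + 10 = 38
  P[5]: 25 + 10 = 35
  P[6]: 31 + 10 = 41
  P[7]: 34 + 10 = 44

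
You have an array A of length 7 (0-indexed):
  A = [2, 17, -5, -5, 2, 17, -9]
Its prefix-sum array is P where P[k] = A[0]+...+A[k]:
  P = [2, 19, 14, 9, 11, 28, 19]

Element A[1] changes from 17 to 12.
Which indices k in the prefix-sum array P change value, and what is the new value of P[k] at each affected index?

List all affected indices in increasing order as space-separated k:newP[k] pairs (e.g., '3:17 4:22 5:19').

P[k] = A[0] + ... + A[k]
P[k] includes A[1] iff k >= 1
Affected indices: 1, 2, ..., 6; delta = -5
  P[1]: 19 + -5 = 14
  P[2]: 14 + -5 = 9
  P[3]: 9 + -5 = 4
  P[4]: 11 + -5 = 6
  P[5]: 28 + -5 = 23
  P[6]: 19 + -5 = 14

Answer: 1:14 2:9 3:4 4:6 5:23 6:14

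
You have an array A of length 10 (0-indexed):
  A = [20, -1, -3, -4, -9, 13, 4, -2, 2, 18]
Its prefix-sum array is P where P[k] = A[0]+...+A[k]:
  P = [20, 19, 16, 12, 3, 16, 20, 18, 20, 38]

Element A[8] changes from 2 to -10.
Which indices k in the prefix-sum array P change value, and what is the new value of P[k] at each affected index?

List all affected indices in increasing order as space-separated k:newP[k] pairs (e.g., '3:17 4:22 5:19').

P[k] = A[0] + ... + A[k]
P[k] includes A[8] iff k >= 8
Affected indices: 8, 9, ..., 9; delta = -12
  P[8]: 20 + -12 = 8
  P[9]: 38 + -12 = 26

Answer: 8:8 9:26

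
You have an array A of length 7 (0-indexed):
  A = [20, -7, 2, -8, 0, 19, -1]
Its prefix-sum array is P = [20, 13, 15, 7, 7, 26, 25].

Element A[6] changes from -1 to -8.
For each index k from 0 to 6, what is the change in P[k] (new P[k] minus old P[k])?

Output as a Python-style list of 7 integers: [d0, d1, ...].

Element change: A[6] -1 -> -8, delta = -7
For k < 6: P[k] unchanged, delta_P[k] = 0
For k >= 6: P[k] shifts by exactly -7
Delta array: [0, 0, 0, 0, 0, 0, -7]

Answer: [0, 0, 0, 0, 0, 0, -7]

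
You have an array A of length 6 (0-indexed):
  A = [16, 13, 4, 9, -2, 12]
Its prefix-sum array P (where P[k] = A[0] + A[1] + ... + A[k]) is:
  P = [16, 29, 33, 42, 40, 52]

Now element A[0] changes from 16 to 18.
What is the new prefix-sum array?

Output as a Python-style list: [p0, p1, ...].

Change: A[0] 16 -> 18, delta = 2
P[k] for k < 0: unchanged (A[0] not included)
P[k] for k >= 0: shift by delta = 2
  P[0] = 16 + 2 = 18
  P[1] = 29 + 2 = 31
  P[2] = 33 + 2 = 35
  P[3] = 42 + 2 = 44
  P[4] = 40 + 2 = 42
  P[5] = 52 + 2 = 54

Answer: [18, 31, 35, 44, 42, 54]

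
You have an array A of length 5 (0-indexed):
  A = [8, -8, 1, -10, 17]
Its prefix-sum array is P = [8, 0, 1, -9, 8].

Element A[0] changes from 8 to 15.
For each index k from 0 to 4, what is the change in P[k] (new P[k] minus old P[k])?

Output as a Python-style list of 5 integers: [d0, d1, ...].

Element change: A[0] 8 -> 15, delta = 7
For k < 0: P[k] unchanged, delta_P[k] = 0
For k >= 0: P[k] shifts by exactly 7
Delta array: [7, 7, 7, 7, 7]

Answer: [7, 7, 7, 7, 7]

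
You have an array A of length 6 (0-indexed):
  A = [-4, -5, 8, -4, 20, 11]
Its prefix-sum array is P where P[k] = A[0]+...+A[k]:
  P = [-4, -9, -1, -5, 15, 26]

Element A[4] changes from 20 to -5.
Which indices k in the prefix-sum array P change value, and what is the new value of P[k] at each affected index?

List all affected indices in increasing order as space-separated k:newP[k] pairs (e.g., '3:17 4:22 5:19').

P[k] = A[0] + ... + A[k]
P[k] includes A[4] iff k >= 4
Affected indices: 4, 5, ..., 5; delta = -25
  P[4]: 15 + -25 = -10
  P[5]: 26 + -25 = 1

Answer: 4:-10 5:1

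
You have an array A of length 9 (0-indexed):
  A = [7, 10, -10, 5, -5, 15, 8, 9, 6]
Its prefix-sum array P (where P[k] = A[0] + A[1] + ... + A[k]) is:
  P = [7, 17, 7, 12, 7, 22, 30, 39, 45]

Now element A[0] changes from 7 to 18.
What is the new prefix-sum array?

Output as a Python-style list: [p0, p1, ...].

Change: A[0] 7 -> 18, delta = 11
P[k] for k < 0: unchanged (A[0] not included)
P[k] for k >= 0: shift by delta = 11
  P[0] = 7 + 11 = 18
  P[1] = 17 + 11 = 28
  P[2] = 7 + 11 = 18
  P[3] = 12 + 11 = 23
  P[4] = 7 + 11 = 18
  P[5] = 22 + 11 = 33
  P[6] = 30 + 11 = 41
  P[7] = 39 + 11 = 50
  P[8] = 45 + 11 = 56

Answer: [18, 28, 18, 23, 18, 33, 41, 50, 56]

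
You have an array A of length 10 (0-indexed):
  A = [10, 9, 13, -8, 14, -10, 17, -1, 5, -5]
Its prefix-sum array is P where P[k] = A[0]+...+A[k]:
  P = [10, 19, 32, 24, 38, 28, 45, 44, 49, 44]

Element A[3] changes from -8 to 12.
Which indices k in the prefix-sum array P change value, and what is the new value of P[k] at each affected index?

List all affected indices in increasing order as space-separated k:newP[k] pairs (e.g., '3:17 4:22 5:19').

P[k] = A[0] + ... + A[k]
P[k] includes A[3] iff k >= 3
Affected indices: 3, 4, ..., 9; delta = 20
  P[3]: 24 + 20 = 44
  P[4]: 38 + 20 = 58
  P[5]: 28 + 20 = 48
  P[6]: 45 + 20 = 65
  P[7]: 44 + 20 = 64
  P[8]: 49 + 20 = 69
  P[9]: 44 + 20 = 64

Answer: 3:44 4:58 5:48 6:65 7:64 8:69 9:64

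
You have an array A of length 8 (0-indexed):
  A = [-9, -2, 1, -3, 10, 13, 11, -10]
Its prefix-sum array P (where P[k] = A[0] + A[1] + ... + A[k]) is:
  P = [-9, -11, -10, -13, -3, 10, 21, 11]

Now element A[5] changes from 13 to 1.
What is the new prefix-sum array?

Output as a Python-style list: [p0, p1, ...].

Change: A[5] 13 -> 1, delta = -12
P[k] for k < 5: unchanged (A[5] not included)
P[k] for k >= 5: shift by delta = -12
  P[0] = -9 + 0 = -9
  P[1] = -11 + 0 = -11
  P[2] = -10 + 0 = -10
  P[3] = -13 + 0 = -13
  P[4] = -3 + 0 = -3
  P[5] = 10 + -12 = -2
  P[6] = 21 + -12 = 9
  P[7] = 11 + -12 = -1

Answer: [-9, -11, -10, -13, -3, -2, 9, -1]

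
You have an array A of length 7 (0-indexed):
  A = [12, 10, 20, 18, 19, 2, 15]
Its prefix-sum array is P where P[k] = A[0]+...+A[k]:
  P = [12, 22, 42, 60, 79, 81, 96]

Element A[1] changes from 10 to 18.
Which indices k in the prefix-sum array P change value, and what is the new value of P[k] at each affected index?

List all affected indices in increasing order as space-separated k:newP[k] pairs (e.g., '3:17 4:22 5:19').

P[k] = A[0] + ... + A[k]
P[k] includes A[1] iff k >= 1
Affected indices: 1, 2, ..., 6; delta = 8
  P[1]: 22 + 8 = 30
  P[2]: 42 + 8 = 50
  P[3]: 60 + 8 = 68
  P[4]: 79 + 8 = 87
  P[5]: 81 + 8 = 89
  P[6]: 96 + 8 = 104

Answer: 1:30 2:50 3:68 4:87 5:89 6:104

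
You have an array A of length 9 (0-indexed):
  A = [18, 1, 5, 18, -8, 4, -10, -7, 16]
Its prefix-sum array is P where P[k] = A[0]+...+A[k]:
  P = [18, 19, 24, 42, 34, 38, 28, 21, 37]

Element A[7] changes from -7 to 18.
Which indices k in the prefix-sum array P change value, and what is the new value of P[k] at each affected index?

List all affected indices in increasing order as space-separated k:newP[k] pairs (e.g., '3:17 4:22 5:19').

Answer: 7:46 8:62

Derivation:
P[k] = A[0] + ... + A[k]
P[k] includes A[7] iff k >= 7
Affected indices: 7, 8, ..., 8; delta = 25
  P[7]: 21 + 25 = 46
  P[8]: 37 + 25 = 62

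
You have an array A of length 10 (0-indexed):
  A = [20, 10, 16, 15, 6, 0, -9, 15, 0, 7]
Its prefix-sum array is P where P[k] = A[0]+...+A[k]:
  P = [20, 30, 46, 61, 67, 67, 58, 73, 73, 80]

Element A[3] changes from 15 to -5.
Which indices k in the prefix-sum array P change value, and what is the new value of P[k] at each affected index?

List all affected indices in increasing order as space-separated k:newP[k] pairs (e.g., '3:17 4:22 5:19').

Answer: 3:41 4:47 5:47 6:38 7:53 8:53 9:60

Derivation:
P[k] = A[0] + ... + A[k]
P[k] includes A[3] iff k >= 3
Affected indices: 3, 4, ..., 9; delta = -20
  P[3]: 61 + -20 = 41
  P[4]: 67 + -20 = 47
  P[5]: 67 + -20 = 47
  P[6]: 58 + -20 = 38
  P[7]: 73 + -20 = 53
  P[8]: 73 + -20 = 53
  P[9]: 80 + -20 = 60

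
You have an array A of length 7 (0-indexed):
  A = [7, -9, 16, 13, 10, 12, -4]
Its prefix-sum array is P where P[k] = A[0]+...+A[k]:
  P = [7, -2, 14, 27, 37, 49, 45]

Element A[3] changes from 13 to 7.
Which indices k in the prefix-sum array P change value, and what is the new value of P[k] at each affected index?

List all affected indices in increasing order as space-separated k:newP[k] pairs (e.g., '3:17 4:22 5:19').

P[k] = A[0] + ... + A[k]
P[k] includes A[3] iff k >= 3
Affected indices: 3, 4, ..., 6; delta = -6
  P[3]: 27 + -6 = 21
  P[4]: 37 + -6 = 31
  P[5]: 49 + -6 = 43
  P[6]: 45 + -6 = 39

Answer: 3:21 4:31 5:43 6:39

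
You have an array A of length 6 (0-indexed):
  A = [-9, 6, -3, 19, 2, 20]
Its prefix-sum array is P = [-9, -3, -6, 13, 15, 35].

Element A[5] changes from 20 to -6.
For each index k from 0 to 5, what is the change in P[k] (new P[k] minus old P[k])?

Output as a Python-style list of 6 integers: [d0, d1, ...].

Answer: [0, 0, 0, 0, 0, -26]

Derivation:
Element change: A[5] 20 -> -6, delta = -26
For k < 5: P[k] unchanged, delta_P[k] = 0
For k >= 5: P[k] shifts by exactly -26
Delta array: [0, 0, 0, 0, 0, -26]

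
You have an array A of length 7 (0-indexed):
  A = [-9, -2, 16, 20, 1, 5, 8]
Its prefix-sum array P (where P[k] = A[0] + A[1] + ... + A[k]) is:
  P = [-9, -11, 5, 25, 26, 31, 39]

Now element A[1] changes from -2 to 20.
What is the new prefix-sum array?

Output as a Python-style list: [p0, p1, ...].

Answer: [-9, 11, 27, 47, 48, 53, 61]

Derivation:
Change: A[1] -2 -> 20, delta = 22
P[k] for k < 1: unchanged (A[1] not included)
P[k] for k >= 1: shift by delta = 22
  P[0] = -9 + 0 = -9
  P[1] = -11 + 22 = 11
  P[2] = 5 + 22 = 27
  P[3] = 25 + 22 = 47
  P[4] = 26 + 22 = 48
  P[5] = 31 + 22 = 53
  P[6] = 39 + 22 = 61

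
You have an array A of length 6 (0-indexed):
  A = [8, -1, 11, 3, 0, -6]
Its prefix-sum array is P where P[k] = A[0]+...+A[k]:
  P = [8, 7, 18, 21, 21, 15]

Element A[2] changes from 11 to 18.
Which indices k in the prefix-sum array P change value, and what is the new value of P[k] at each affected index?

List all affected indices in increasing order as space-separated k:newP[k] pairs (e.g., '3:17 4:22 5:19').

Answer: 2:25 3:28 4:28 5:22

Derivation:
P[k] = A[0] + ... + A[k]
P[k] includes A[2] iff k >= 2
Affected indices: 2, 3, ..., 5; delta = 7
  P[2]: 18 + 7 = 25
  P[3]: 21 + 7 = 28
  P[4]: 21 + 7 = 28
  P[5]: 15 + 7 = 22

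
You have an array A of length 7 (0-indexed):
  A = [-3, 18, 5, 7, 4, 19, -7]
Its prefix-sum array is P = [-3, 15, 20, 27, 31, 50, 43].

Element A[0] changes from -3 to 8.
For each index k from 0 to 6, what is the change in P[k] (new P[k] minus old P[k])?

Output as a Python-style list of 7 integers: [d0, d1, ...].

Element change: A[0] -3 -> 8, delta = 11
For k < 0: P[k] unchanged, delta_P[k] = 0
For k >= 0: P[k] shifts by exactly 11
Delta array: [11, 11, 11, 11, 11, 11, 11]

Answer: [11, 11, 11, 11, 11, 11, 11]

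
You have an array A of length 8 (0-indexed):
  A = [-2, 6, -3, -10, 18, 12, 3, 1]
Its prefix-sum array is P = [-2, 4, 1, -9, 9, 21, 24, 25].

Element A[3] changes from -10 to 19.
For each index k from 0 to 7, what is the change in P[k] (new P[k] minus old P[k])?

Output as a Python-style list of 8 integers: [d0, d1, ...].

Element change: A[3] -10 -> 19, delta = 29
For k < 3: P[k] unchanged, delta_P[k] = 0
For k >= 3: P[k] shifts by exactly 29
Delta array: [0, 0, 0, 29, 29, 29, 29, 29]

Answer: [0, 0, 0, 29, 29, 29, 29, 29]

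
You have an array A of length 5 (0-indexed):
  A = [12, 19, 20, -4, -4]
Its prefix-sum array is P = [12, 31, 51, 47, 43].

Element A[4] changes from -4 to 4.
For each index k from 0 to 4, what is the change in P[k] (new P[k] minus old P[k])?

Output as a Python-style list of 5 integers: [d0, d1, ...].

Element change: A[4] -4 -> 4, delta = 8
For k < 4: P[k] unchanged, delta_P[k] = 0
For k >= 4: P[k] shifts by exactly 8
Delta array: [0, 0, 0, 0, 8]

Answer: [0, 0, 0, 0, 8]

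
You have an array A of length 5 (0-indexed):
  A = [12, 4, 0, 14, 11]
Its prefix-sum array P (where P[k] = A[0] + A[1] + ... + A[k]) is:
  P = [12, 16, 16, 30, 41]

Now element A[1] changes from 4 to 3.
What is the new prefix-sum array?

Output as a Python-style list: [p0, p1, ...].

Change: A[1] 4 -> 3, delta = -1
P[k] for k < 1: unchanged (A[1] not included)
P[k] for k >= 1: shift by delta = -1
  P[0] = 12 + 0 = 12
  P[1] = 16 + -1 = 15
  P[2] = 16 + -1 = 15
  P[3] = 30 + -1 = 29
  P[4] = 41 + -1 = 40

Answer: [12, 15, 15, 29, 40]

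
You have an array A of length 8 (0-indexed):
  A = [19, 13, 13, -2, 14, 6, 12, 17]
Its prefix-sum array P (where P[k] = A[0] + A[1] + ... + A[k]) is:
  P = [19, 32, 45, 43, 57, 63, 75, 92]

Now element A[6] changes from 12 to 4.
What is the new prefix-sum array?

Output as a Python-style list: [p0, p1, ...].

Answer: [19, 32, 45, 43, 57, 63, 67, 84]

Derivation:
Change: A[6] 12 -> 4, delta = -8
P[k] for k < 6: unchanged (A[6] not included)
P[k] for k >= 6: shift by delta = -8
  P[0] = 19 + 0 = 19
  P[1] = 32 + 0 = 32
  P[2] = 45 + 0 = 45
  P[3] = 43 + 0 = 43
  P[4] = 57 + 0 = 57
  P[5] = 63 + 0 = 63
  P[6] = 75 + -8 = 67
  P[7] = 92 + -8 = 84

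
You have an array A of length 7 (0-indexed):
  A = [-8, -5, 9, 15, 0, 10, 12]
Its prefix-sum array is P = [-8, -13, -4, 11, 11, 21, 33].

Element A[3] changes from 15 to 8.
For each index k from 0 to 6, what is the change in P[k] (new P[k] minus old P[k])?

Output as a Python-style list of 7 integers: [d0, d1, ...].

Element change: A[3] 15 -> 8, delta = -7
For k < 3: P[k] unchanged, delta_P[k] = 0
For k >= 3: P[k] shifts by exactly -7
Delta array: [0, 0, 0, -7, -7, -7, -7]

Answer: [0, 0, 0, -7, -7, -7, -7]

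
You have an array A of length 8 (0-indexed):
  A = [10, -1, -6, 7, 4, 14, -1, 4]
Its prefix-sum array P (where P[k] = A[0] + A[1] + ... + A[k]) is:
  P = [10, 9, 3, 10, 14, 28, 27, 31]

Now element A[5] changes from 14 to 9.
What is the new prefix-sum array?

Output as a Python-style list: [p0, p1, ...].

Answer: [10, 9, 3, 10, 14, 23, 22, 26]

Derivation:
Change: A[5] 14 -> 9, delta = -5
P[k] for k < 5: unchanged (A[5] not included)
P[k] for k >= 5: shift by delta = -5
  P[0] = 10 + 0 = 10
  P[1] = 9 + 0 = 9
  P[2] = 3 + 0 = 3
  P[3] = 10 + 0 = 10
  P[4] = 14 + 0 = 14
  P[5] = 28 + -5 = 23
  P[6] = 27 + -5 = 22
  P[7] = 31 + -5 = 26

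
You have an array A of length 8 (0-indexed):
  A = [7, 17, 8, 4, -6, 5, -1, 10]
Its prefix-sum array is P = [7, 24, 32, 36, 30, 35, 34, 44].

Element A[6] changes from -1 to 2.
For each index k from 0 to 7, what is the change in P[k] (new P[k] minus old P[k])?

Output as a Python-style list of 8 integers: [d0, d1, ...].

Element change: A[6] -1 -> 2, delta = 3
For k < 6: P[k] unchanged, delta_P[k] = 0
For k >= 6: P[k] shifts by exactly 3
Delta array: [0, 0, 0, 0, 0, 0, 3, 3]

Answer: [0, 0, 0, 0, 0, 0, 3, 3]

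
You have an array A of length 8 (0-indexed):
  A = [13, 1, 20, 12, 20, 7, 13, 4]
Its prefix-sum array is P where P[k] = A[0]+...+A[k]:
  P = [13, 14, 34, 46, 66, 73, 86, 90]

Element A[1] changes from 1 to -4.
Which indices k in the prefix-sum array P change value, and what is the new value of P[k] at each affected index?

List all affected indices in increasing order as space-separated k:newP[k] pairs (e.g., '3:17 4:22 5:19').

P[k] = A[0] + ... + A[k]
P[k] includes A[1] iff k >= 1
Affected indices: 1, 2, ..., 7; delta = -5
  P[1]: 14 + -5 = 9
  P[2]: 34 + -5 = 29
  P[3]: 46 + -5 = 41
  P[4]: 66 + -5 = 61
  P[5]: 73 + -5 = 68
  P[6]: 86 + -5 = 81
  P[7]: 90 + -5 = 85

Answer: 1:9 2:29 3:41 4:61 5:68 6:81 7:85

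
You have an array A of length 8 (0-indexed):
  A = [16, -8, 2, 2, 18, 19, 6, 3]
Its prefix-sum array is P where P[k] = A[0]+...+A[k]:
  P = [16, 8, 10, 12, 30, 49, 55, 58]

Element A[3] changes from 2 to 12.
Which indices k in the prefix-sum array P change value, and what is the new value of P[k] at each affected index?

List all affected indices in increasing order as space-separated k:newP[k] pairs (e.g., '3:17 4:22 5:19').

P[k] = A[0] + ... + A[k]
P[k] includes A[3] iff k >= 3
Affected indices: 3, 4, ..., 7; delta = 10
  P[3]: 12 + 10 = 22
  P[4]: 30 + 10 = 40
  P[5]: 49 + 10 = 59
  P[6]: 55 + 10 = 65
  P[7]: 58 + 10 = 68

Answer: 3:22 4:40 5:59 6:65 7:68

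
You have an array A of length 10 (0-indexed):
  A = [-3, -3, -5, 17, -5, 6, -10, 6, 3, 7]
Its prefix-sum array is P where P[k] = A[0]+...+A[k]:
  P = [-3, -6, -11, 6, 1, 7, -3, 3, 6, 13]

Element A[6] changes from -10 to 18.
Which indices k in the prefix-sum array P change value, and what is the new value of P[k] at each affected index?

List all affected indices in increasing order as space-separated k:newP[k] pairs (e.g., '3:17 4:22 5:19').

Answer: 6:25 7:31 8:34 9:41

Derivation:
P[k] = A[0] + ... + A[k]
P[k] includes A[6] iff k >= 6
Affected indices: 6, 7, ..., 9; delta = 28
  P[6]: -3 + 28 = 25
  P[7]: 3 + 28 = 31
  P[8]: 6 + 28 = 34
  P[9]: 13 + 28 = 41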